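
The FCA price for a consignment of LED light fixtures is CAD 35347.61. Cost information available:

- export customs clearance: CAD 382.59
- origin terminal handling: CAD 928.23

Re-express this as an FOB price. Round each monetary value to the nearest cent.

FOB price: CAD 36275.84

Not relevant to the conversion: export clearance — on the seller under both FCA and FOB; already in the FCA price and stays in the FOB price.
From FCA to FOB, the seller additionally bears: origin terminal.
FOB price = 35347.61 + 928.23 = 36275.84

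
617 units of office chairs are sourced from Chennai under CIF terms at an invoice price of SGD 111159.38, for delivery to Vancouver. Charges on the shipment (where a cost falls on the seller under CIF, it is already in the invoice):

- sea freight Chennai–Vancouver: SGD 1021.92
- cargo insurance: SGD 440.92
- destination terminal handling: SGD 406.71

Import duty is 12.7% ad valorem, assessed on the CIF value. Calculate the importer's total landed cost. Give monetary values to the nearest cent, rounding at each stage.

CIF: the seller pays costs through ocean freight and marine insurance to the destination port.
Already in the invoice (seller's account under CIF): freight, insurance — exclude.
The CIF price already equals the CIF value: 111159.38
Import duty = 111159.38 × 12.7% = 14117.24
Buyer bears: destination terminal 406.71 + duty 14117.24 = 14523.95
Landed cost = invoice 111159.38 + 14523.95 = 125683.33

Total landed cost: SGD 125683.33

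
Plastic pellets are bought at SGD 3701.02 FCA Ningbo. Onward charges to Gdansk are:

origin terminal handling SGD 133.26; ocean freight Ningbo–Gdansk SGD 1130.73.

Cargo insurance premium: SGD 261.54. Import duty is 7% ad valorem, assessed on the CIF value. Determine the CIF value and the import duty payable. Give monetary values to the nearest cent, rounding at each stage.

CIF = FCA price + pre-shipment costs + freight + insurance
CIF = 3701.02 + 133.26 + 1130.73 + 261.54 = 5226.55
Import duty = 5226.55 × 7% = 365.86

CIF value: SGD 5226.55; import duty: SGD 365.86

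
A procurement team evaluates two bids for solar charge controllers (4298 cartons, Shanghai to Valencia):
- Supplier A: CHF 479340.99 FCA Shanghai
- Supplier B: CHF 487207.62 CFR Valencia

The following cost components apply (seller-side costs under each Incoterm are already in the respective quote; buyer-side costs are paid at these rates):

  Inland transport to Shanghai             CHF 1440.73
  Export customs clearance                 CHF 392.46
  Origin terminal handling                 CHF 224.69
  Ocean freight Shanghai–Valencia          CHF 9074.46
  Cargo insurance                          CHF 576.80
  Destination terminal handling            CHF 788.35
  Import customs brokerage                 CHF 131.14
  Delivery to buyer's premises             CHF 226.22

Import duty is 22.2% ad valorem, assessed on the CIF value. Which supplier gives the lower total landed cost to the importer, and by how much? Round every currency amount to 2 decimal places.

Supplier A (FCA):
CIF value = FCA price + origin terminal + freight + insurance = 479340.99 + 224.69 + 9074.46 + 576.80 = 489216.94
Import duty = 489216.94 × 22.2% = 108606.16
Buyer bears (A): 224.69 + 9074.46 + 576.80 + 788.35 + 131.14 + 226.22 = 11021.66
Landed cost (A) = invoice 479340.99 + 11021.66 + duty 108606.16 = 598968.81
Supplier B (CFR):
CIF value = CFR price + insurance = 487207.62 + 576.80 = 487784.42
Import duty = 487784.42 × 22.2% = 108288.14
Buyer bears (B): 576.80 + 788.35 + 131.14 + 226.22 = 1722.51
Landed cost (B) = invoice 487207.62 + 1722.51 + duty 108288.14 = 597218.27
Difference = |598968.81 − 597218.27| = 1750.54

Supplier B is cheaper by CHF 1750.54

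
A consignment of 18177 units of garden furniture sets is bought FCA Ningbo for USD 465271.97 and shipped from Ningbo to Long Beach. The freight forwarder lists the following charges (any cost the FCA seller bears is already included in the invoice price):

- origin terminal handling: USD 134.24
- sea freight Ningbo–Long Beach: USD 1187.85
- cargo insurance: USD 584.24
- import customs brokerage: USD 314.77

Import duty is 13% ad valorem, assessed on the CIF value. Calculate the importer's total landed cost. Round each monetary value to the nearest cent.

FCA: the seller delivers export-cleared goods to the carrier; the buyer bears costs from that point.
CIF value = FCA price + origin terminal + freight + insurance = 465271.97 + 134.24 + 1187.85 + 584.24 = 467178.30
Import duty = 467178.30 × 13% = 60733.18
Buyer bears: origin terminal 134.24 + freight 1187.85 + insurance 584.24 + brokerage 314.77 + duty 60733.18 = 62954.28
Landed cost = invoice 465271.97 + 62954.28 = 528226.25

Total landed cost: USD 528226.25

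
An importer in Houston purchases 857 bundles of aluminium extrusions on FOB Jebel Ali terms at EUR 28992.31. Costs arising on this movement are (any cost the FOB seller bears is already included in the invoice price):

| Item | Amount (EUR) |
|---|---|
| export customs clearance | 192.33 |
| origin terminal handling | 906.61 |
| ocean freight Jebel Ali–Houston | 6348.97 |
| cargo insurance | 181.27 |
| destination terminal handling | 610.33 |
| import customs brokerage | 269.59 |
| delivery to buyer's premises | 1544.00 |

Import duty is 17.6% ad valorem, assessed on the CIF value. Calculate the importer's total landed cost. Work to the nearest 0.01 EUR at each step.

Total landed cost: EUR 44198.44

FOB: the seller bears costs until goods are on board at the origin port; the buyer bears freight, insurance and all costs thereafter.
Already in the invoice (seller's account under FOB): export clearance, origin terminal — exclude.
CIF value = FOB price + freight + insurance = 28992.31 + 6348.97 + 181.27 = 35522.55
Import duty = 35522.55 × 17.6% = 6251.97
Buyer bears: freight 6348.97 + insurance 181.27 + destination terminal 610.33 + brokerage 269.59 + delivery 1544.00 + duty 6251.97 = 15206.13
Landed cost = invoice 28992.31 + 15206.13 = 44198.44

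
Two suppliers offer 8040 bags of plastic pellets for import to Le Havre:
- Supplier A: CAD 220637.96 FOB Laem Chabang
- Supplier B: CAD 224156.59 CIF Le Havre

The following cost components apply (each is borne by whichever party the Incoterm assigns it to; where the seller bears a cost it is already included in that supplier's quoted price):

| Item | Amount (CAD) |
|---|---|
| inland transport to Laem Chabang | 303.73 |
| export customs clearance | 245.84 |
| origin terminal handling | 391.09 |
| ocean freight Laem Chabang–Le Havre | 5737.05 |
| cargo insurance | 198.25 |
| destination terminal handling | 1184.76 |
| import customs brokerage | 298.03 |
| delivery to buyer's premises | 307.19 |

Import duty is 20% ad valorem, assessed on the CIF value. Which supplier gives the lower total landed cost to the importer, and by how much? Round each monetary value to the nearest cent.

Supplier A (FOB):
CIF value = FOB price + freight + insurance = 220637.96 + 5737.05 + 198.25 = 226573.26
Import duty = 226573.26 × 20% = 45314.65
Buyer bears (A): 5737.05 + 198.25 + 1184.76 + 298.03 + 307.19 = 7725.28
Landed cost (A) = invoice 220637.96 + 7725.28 + duty 45314.65 = 273677.89
Supplier B (CIF):
The CIF price already equals the CIF value: 224156.59
Import duty = 224156.59 × 20% = 44831.32
Buyer bears (B): 1184.76 + 298.03 + 307.19 = 1789.98
Landed cost (B) = invoice 224156.59 + 1789.98 + duty 44831.32 = 270777.89
Difference = |273677.89 − 270777.89| = 2900.00

Supplier B is cheaper by CAD 2900.00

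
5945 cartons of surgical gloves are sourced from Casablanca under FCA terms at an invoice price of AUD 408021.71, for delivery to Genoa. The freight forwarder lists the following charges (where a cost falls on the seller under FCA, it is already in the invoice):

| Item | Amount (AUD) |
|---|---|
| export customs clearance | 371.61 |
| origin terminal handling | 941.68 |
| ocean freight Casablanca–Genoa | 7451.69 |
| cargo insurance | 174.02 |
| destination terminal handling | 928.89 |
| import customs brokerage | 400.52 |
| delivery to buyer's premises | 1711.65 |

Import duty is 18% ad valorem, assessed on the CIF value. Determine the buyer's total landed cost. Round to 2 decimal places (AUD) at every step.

Total landed cost: AUD 494616.20

FCA: the seller delivers export-cleared goods to the carrier; the buyer bears costs from that point.
Already in the invoice (seller's account under FCA): export clearance — exclude.
CIF value = FCA price + origin terminal + freight + insurance = 408021.71 + 941.68 + 7451.69 + 174.02 = 416589.10
Import duty = 416589.10 × 18% = 74986.04
Buyer bears: origin terminal 941.68 + freight 7451.69 + insurance 174.02 + destination terminal 928.89 + brokerage 400.52 + delivery 1711.65 + duty 74986.04 = 86594.49
Landed cost = invoice 408021.71 + 86594.49 = 494616.20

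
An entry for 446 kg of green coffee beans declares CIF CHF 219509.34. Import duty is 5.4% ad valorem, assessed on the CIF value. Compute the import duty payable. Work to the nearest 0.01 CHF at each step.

Import duty = 219509.34 × 5.4% = 11853.50

Import duty: CHF 11853.50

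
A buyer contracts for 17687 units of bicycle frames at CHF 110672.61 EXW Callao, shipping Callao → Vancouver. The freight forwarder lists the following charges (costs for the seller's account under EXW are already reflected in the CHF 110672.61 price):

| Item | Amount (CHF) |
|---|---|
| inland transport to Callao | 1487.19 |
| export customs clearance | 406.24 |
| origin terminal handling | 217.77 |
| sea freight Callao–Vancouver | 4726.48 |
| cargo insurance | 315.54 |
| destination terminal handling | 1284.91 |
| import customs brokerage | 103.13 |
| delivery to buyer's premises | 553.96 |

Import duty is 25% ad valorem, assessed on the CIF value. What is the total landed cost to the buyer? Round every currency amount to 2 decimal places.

Total landed cost: CHF 149224.29

EXW: the seller makes goods available at their premises; the buyer bears all onward costs.
CIF value = EXW price + inland to port + export clearance + origin terminal + freight + insurance = 110672.61 + 1487.19 + 406.24 + 217.77 + 4726.48 + 315.54 = 117825.83
Import duty = 117825.83 × 25% = 29456.46
Buyer bears: inland to port 1487.19 + export clearance 406.24 + origin terminal 217.77 + freight 4726.48 + insurance 315.54 + destination terminal 1284.91 + brokerage 103.13 + delivery 553.96 + duty 29456.46 = 38551.68
Landed cost = invoice 110672.61 + 38551.68 = 149224.29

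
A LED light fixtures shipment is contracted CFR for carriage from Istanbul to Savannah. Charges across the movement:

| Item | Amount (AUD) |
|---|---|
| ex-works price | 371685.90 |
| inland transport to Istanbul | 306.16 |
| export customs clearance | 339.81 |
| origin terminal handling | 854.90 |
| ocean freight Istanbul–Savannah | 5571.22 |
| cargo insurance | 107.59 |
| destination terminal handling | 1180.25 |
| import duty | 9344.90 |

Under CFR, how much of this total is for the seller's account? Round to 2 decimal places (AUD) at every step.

CFR: the seller pays costs through ocean freight to the destination port, but not insurance.
Seller's account: goods 371685.90 + inland to port 306.16 + export clearance 339.81 + origin terminal 854.90 + freight 5571.22 = 378757.99
Buyer's account: insurance 107.59 + destination terminal 1180.25 + duty 9344.90 = 10632.74

Seller's account: AUD 378757.99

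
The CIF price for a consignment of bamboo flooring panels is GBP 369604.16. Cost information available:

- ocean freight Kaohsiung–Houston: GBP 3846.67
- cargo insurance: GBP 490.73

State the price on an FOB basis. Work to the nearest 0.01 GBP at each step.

From CIF to FOB, the seller no longer bears: freight, insurance.
FOB price = 369604.16 − 3846.67 − 490.73 = 365266.76

FOB price: GBP 365266.76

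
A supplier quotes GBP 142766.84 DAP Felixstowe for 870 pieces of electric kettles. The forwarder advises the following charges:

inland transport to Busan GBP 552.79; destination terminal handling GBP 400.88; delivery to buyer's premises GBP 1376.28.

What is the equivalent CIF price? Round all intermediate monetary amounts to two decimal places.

Not relevant to the conversion: inland to port — on the seller under both DAP and CIF; already in the DAP price and stays in the CIF price.
From DAP to CIF, the seller no longer bears: destination terminal, delivery.
CIF price = 142766.84 − 400.88 − 1376.28 = 140989.68

CIF price: GBP 140989.68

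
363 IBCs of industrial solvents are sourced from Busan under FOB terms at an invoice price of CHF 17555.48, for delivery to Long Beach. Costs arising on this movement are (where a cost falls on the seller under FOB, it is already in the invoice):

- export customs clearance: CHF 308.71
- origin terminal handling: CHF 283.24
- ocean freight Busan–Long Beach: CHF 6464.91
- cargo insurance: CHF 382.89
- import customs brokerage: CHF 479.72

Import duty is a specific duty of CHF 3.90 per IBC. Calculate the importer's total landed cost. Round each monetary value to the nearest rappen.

Total landed cost: CHF 26298.70

FOB: the seller bears costs until goods are on board at the origin port; the buyer bears freight, insurance and all costs thereafter.
Already in the invoice (seller's account under FOB): export clearance, origin terminal — exclude.
CIF value = FOB price + freight + insurance = 17555.48 + 6464.91 + 382.89 = 24403.28
Import duty = 363 × 3.90 = 1415.70
Buyer bears: freight 6464.91 + insurance 382.89 + brokerage 479.72 + duty 1415.70 = 8743.22
Landed cost = invoice 17555.48 + 8743.22 = 26298.70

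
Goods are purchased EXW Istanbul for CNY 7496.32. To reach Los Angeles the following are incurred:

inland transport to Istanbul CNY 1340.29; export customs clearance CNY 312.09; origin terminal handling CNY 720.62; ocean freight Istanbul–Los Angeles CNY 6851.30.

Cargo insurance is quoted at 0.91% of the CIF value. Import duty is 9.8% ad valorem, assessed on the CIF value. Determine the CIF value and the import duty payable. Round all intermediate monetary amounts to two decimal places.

Let C be the CIF value. C = EXW price + pre-shipment costs + freight + 0.91% × C
C − 0.91% × C = 7496.32 + 1340.29 + 312.09 + 720.62 + 6851.30
0.9909 × C = 16720.62
C = 16720.62 / 0.9909 = 16874.17
Insurance premium = 0.91% × 16874.17 = 153.55
Import duty = 16874.17 × 9.8% = 1653.67

CIF value: CNY 16874.17; import duty: CNY 1653.67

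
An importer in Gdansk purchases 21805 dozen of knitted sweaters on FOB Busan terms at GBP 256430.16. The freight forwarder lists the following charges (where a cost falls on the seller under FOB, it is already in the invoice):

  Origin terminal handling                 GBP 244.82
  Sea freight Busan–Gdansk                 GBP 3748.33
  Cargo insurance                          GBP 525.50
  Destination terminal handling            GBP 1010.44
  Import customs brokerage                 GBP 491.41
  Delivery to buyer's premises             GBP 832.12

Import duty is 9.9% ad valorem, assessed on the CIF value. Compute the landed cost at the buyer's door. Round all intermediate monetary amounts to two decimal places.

Total landed cost: GBP 288847.66

FOB: the seller bears costs until goods are on board at the origin port; the buyer bears freight, insurance and all costs thereafter.
Already in the invoice (seller's account under FOB): origin terminal — exclude.
CIF value = FOB price + freight + insurance = 256430.16 + 3748.33 + 525.50 = 260703.99
Import duty = 260703.99 × 9.9% = 25809.70
Buyer bears: freight 3748.33 + insurance 525.50 + destination terminal 1010.44 + brokerage 491.41 + delivery 832.12 + duty 25809.70 = 32417.50
Landed cost = invoice 256430.16 + 32417.50 = 288847.66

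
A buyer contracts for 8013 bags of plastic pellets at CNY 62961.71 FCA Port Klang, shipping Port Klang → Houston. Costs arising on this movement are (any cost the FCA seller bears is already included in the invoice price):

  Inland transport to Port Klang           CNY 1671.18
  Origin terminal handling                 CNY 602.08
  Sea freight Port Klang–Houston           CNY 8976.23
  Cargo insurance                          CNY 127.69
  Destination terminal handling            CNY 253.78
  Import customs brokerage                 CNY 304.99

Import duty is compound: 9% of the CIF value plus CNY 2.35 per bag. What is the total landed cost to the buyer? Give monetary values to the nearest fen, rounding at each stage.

FCA: the seller delivers export-cleared goods to the carrier; the buyer bears costs from that point.
Already in the invoice (seller's account under FCA): inland to port — exclude.
CIF value = FCA price + origin terminal + freight + insurance = 62961.71 + 602.08 + 8976.23 + 127.69 = 72667.71
Ad valorem component: 72667.71 × 9% = 6540.09
Specific component: 8013 × 2.35 = 18830.55
Import duty = 6540.09 + 18830.55 = 25370.64
Buyer bears: origin terminal 602.08 + freight 8976.23 + insurance 127.69 + destination terminal 253.78 + brokerage 304.99 + duty 25370.64 = 35635.41
Landed cost = invoice 62961.71 + 35635.41 = 98597.12

Total landed cost: CNY 98597.12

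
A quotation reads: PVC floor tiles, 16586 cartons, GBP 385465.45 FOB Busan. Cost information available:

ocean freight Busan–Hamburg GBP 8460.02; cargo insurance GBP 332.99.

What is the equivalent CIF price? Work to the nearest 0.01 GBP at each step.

From FOB to CIF, the seller additionally bears: freight, insurance.
CIF price = 385465.45 + 8460.02 + 332.99 = 394258.46

CIF price: GBP 394258.46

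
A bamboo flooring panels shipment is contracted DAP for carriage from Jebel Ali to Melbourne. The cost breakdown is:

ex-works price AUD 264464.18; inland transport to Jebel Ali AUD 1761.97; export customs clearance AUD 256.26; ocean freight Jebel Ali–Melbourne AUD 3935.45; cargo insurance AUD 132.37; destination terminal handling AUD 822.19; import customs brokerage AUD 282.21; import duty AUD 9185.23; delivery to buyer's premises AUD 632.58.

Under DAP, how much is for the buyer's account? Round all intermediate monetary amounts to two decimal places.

DAP: the seller bears all costs to the named destination except import duty and clearance.
Seller's account: goods 264464.18 + inland to port 1761.97 + export clearance 256.26 + freight 3935.45 + insurance 132.37 + destination terminal 822.19 + delivery 632.58 = 272005.00
Buyer's account: brokerage 282.21 + duty 9185.23 = 9467.44

Buyer's account: AUD 9467.44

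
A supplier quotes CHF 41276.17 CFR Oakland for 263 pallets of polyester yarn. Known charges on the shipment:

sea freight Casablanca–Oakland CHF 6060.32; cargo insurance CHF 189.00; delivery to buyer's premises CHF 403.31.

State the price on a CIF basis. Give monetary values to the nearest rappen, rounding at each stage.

Not relevant to the conversion: freight — on the seller under both CFR and CIF; already in the CFR price and stays in the CIF price. delivery — on the buyer under both terms; not part of either seller's price.
From CFR to CIF, the seller additionally bears: insurance.
CIF price = 41276.17 + 189.00 = 41465.17

CIF price: CHF 41465.17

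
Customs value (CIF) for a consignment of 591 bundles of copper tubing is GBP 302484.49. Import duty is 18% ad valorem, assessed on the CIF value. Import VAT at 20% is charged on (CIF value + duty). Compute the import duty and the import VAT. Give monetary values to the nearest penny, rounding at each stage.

Import duty = 302484.49 × 18% = 54447.21
VAT base = CIF + duty = 302484.49 + 54447.21 = 356931.70
Import VAT = 356931.70 × 20% = 71386.34

Import duty: GBP 54447.21; import VAT: GBP 71386.34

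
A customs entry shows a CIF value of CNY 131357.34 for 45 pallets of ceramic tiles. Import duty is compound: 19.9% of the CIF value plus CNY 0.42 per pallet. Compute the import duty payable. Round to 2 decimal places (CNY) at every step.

Ad valorem component: 131357.34 × 19.9% = 26140.11
Specific component: 45 × 0.42 = 18.90
Import duty = 26140.11 + 18.90 = 26159.01

Import duty: CNY 26159.01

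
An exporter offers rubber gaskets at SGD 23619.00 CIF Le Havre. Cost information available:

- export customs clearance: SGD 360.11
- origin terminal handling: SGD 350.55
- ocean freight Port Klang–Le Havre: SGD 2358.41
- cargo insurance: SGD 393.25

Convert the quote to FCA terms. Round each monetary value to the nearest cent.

Not relevant to the conversion: export clearance — on the seller under both CIF and FCA; already in the CIF price and stays in the FCA price.
From CIF to FCA, the seller no longer bears: origin terminal, freight, insurance.
FCA price = 23619.00 − 350.55 − 2358.41 − 393.25 = 20516.79

FCA price: SGD 20516.79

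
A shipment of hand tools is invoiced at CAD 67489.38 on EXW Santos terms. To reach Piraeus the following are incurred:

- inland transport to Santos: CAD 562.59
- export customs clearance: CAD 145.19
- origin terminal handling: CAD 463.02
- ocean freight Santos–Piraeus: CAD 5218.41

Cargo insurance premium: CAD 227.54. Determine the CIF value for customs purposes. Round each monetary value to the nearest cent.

CIF = EXW price + pre-shipment costs + freight + insurance
CIF = 67489.38 + 562.59 + 145.19 + 463.02 + 5218.41 + 227.54 = 74106.13

CIF value: CAD 74106.13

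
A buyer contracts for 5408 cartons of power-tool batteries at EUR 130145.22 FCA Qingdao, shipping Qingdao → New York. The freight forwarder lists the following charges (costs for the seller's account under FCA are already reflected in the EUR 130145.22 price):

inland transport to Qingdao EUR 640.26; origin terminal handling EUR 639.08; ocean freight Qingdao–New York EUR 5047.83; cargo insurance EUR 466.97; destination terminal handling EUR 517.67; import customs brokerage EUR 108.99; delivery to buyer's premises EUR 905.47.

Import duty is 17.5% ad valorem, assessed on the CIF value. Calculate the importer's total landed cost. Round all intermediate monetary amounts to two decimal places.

Total landed cost: EUR 161683.57

FCA: the seller delivers export-cleared goods to the carrier; the buyer bears costs from that point.
Already in the invoice (seller's account under FCA): inland to port — exclude.
CIF value = FCA price + origin terminal + freight + insurance = 130145.22 + 639.08 + 5047.83 + 466.97 = 136299.10
Import duty = 136299.10 × 17.5% = 23852.34
Buyer bears: origin terminal 639.08 + freight 5047.83 + insurance 466.97 + destination terminal 517.67 + brokerage 108.99 + delivery 905.47 + duty 23852.34 = 31538.35
Landed cost = invoice 130145.22 + 31538.35 = 161683.57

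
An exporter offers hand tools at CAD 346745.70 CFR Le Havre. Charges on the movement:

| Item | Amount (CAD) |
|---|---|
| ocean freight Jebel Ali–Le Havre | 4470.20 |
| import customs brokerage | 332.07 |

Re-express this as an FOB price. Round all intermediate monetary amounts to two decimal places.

Not relevant to the conversion: brokerage — on the buyer under both terms; not part of either seller's price.
From CFR to FOB, the seller no longer bears: freight.
FOB price = 346745.70 − 4470.20 = 342275.50

FOB price: CAD 342275.50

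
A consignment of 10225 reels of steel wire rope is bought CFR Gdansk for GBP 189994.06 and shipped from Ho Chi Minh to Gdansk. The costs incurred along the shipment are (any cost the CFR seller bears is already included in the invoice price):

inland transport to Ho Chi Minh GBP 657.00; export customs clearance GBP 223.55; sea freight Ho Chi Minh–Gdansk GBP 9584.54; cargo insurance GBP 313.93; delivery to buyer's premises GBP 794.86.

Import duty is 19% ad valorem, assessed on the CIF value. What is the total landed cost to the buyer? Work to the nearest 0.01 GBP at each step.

CFR: the seller pays costs through ocean freight to the destination port, but not insurance.
Already in the invoice (seller's account under CFR): inland to port, export clearance, freight — exclude.
CIF value = CFR price + insurance = 189994.06 + 313.93 = 190307.99
Import duty = 190307.99 × 19% = 36158.52
Buyer bears: insurance 313.93 + delivery 794.86 + duty 36158.52 = 37267.31
Landed cost = invoice 189994.06 + 37267.31 = 227261.37

Total landed cost: GBP 227261.37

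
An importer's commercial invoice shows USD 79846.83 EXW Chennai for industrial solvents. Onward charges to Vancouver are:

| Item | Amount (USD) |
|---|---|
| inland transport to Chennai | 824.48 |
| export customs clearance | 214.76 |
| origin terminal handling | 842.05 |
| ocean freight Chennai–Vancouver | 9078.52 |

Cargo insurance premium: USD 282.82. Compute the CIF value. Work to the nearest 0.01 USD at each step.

CIF = EXW price + pre-shipment costs + freight + insurance
CIF = 79846.83 + 824.48 + 214.76 + 842.05 + 9078.52 + 282.82 = 91089.46

CIF value: USD 91089.46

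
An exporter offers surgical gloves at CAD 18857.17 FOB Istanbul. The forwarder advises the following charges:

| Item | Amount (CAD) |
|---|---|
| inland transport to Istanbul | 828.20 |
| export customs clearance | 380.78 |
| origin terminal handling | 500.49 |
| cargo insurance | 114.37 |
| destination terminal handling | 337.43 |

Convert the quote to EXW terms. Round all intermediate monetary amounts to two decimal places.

EXW price: CAD 17147.70

Not relevant to the conversion: destination terminal, insurance — on the buyer under both terms; not part of either seller's price.
From FOB to EXW, the seller no longer bears: inland to port, export clearance, origin terminal.
EXW price = 18857.17 − 828.20 − 380.78 − 500.49 = 17147.70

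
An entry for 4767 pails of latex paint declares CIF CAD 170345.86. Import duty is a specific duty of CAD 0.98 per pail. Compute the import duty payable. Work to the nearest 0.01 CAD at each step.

Import duty = 4767 × 0.98 = 4671.66

Import duty: CAD 4671.66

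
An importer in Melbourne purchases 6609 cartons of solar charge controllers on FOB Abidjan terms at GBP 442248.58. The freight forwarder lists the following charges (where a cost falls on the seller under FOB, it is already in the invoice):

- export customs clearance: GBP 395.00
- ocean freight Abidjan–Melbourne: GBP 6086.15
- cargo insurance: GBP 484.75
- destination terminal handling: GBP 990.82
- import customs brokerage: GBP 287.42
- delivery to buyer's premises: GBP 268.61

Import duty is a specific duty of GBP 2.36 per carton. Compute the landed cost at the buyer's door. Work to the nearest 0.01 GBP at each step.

FOB: the seller bears costs until goods are on board at the origin port; the buyer bears freight, insurance and all costs thereafter.
Already in the invoice (seller's account under FOB): export clearance — exclude.
CIF value = FOB price + freight + insurance = 442248.58 + 6086.15 + 484.75 = 448819.48
Import duty = 6609 × 2.36 = 15597.24
Buyer bears: freight 6086.15 + insurance 484.75 + destination terminal 990.82 + brokerage 287.42 + delivery 268.61 + duty 15597.24 = 23714.99
Landed cost = invoice 442248.58 + 23714.99 = 465963.57

Total landed cost: GBP 465963.57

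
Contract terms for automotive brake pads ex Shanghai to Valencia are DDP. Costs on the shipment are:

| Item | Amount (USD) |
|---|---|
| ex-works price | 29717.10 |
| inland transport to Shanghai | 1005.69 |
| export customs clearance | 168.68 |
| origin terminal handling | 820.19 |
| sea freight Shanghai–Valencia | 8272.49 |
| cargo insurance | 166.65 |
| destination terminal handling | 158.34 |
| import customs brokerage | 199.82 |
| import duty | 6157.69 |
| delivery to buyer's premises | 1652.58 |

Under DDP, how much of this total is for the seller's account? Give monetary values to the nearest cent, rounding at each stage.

DDP: the seller bears all costs including import duty.
Seller's account: goods 29717.10 + inland to port 1005.69 + export clearance 168.68 + origin terminal 820.19 + freight 8272.49 + insurance 166.65 + destination terminal 158.34 + brokerage 199.82 + duty 6157.69 + delivery 1652.58 = 48319.23
Buyer's account: 0.00

Seller's account: USD 48319.23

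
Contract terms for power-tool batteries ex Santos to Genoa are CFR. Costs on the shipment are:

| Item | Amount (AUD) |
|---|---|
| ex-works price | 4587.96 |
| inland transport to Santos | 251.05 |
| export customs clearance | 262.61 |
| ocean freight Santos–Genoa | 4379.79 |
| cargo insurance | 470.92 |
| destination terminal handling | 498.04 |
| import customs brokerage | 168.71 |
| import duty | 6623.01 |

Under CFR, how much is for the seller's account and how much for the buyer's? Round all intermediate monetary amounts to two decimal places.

CFR: the seller pays costs through ocean freight to the destination port, but not insurance.
Seller's account: goods 4587.96 + inland to port 251.05 + export clearance 262.61 + freight 4379.79 = 9481.41
Buyer's account: insurance 470.92 + destination terminal 498.04 + brokerage 168.71 + duty 6623.01 = 7760.68

Seller: AUD 9481.41; buyer: AUD 7760.68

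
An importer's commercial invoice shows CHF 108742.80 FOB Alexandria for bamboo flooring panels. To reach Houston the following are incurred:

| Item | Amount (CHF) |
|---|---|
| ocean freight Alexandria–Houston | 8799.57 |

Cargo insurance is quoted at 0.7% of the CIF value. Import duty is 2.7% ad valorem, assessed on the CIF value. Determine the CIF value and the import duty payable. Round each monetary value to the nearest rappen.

CIF value: CHF 118370.97; import duty: CHF 3196.02

Let C be the CIF value. C = FOB price + freight + 0.7% × C
C − 0.7% × C = 108742.80 + 8799.57
0.993 × C = 117542.37
C = 117542.37 / 0.993 = 118370.97
Insurance premium = 0.7% × 118370.97 = 828.60
Import duty = 118370.97 × 2.7% = 3196.02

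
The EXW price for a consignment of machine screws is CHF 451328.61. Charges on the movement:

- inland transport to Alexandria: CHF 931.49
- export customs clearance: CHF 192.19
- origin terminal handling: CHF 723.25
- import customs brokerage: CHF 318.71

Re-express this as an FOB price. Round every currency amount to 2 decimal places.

FOB price: CHF 453175.54

Not relevant to the conversion: brokerage — on the buyer under both terms; not part of either seller's price.
From EXW to FOB, the seller additionally bears: inland to port, export clearance, origin terminal.
FOB price = 451328.61 + 931.49 + 192.19 + 723.25 = 453175.54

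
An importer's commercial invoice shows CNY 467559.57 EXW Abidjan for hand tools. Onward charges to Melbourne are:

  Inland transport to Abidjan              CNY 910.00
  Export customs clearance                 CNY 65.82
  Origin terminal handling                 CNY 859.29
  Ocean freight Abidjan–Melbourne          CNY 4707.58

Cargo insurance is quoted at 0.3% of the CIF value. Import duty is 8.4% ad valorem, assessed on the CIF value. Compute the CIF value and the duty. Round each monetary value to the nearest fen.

Let C be the CIF value. C = EXW price + pre-shipment costs + freight + 0.3% × C
C − 0.3% × C = 467559.57 + 910.00 + 65.82 + 859.29 + 4707.58
0.997 × C = 474102.26
C = 474102.26 / 0.997 = 475528.85
Insurance premium = 0.3% × 475528.85 = 1426.59
Import duty = 475528.85 × 8.4% = 39944.42

CIF value: CNY 475528.85; import duty: CNY 39944.42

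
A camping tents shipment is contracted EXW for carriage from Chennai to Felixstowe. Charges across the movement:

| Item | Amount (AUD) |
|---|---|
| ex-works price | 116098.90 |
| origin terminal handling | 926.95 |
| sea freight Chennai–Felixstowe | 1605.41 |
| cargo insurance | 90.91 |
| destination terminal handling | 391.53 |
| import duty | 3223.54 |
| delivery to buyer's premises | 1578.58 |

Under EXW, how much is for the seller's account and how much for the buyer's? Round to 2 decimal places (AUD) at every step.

EXW: the seller makes goods available at their premises; the buyer bears all onward costs.
Seller's account: goods 116098.90 = 116098.90
Buyer's account: origin terminal 926.95 + freight 1605.41 + insurance 90.91 + destination terminal 391.53 + duty 3223.54 + delivery 1578.58 = 7816.92

Seller: AUD 116098.90; buyer: AUD 7816.92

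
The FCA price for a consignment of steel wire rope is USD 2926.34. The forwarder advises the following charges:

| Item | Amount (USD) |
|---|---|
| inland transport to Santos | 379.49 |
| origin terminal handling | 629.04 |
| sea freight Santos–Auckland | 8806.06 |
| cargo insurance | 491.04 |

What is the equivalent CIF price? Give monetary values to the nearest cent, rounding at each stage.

Not relevant to the conversion: inland to port — on the seller under both FCA and CIF; already in the FCA price and stays in the CIF price.
From FCA to CIF, the seller additionally bears: origin terminal, freight, insurance.
CIF price = 2926.34 + 629.04 + 8806.06 + 491.04 = 12852.48

CIF price: USD 12852.48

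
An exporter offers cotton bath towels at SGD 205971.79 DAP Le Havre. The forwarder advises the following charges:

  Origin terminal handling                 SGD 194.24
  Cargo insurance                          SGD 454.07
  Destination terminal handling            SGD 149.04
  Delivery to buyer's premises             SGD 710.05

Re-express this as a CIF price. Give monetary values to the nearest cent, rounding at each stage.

Not relevant to the conversion: origin terminal, insurance — on the seller under both DAP and CIF; already in the DAP price and stays in the CIF price.
From DAP to CIF, the seller no longer bears: destination terminal, delivery.
CIF price = 205971.79 − 149.04 − 710.05 = 205112.70

CIF price: SGD 205112.70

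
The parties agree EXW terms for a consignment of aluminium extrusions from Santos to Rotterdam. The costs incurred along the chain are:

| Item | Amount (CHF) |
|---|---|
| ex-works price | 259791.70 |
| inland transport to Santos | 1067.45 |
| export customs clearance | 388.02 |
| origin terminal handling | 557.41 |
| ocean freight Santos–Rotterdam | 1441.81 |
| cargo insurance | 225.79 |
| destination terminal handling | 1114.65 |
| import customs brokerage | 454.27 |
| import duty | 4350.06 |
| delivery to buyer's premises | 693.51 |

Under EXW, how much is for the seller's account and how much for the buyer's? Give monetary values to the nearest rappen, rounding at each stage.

EXW: the seller makes goods available at their premises; the buyer bears all onward costs.
Seller's account: goods 259791.70 = 259791.70
Buyer's account: inland to port 1067.45 + export clearance 388.02 + origin terminal 557.41 + freight 1441.81 + insurance 225.79 + destination terminal 1114.65 + brokerage 454.27 + duty 4350.06 + delivery 693.51 = 10292.97

Seller: CHF 259791.70; buyer: CHF 10292.97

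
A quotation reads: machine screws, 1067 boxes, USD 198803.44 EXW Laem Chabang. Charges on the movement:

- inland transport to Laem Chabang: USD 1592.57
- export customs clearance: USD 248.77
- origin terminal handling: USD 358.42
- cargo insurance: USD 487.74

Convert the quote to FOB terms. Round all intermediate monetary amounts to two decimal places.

FOB price: USD 201003.20

Not relevant to the conversion: insurance — on the buyer under both terms; not part of either seller's price.
From EXW to FOB, the seller additionally bears: inland to port, export clearance, origin terminal.
FOB price = 198803.44 + 1592.57 + 248.77 + 358.42 = 201003.20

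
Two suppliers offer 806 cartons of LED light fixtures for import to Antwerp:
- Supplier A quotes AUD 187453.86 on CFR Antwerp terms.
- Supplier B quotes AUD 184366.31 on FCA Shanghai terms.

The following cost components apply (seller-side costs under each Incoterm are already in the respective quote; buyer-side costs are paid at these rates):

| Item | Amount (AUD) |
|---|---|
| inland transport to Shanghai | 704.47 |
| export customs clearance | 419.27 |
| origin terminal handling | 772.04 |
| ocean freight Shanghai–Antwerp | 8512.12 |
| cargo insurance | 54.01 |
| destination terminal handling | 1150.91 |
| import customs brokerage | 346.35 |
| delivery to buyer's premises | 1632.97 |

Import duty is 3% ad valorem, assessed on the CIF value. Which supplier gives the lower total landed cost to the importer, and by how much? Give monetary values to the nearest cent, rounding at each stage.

Supplier A (CFR):
CIF value = CFR price + insurance = 187453.86 + 54.01 = 187507.87
Import duty = 187507.87 × 3% = 5625.24
Buyer bears (A): 54.01 + 1150.91 + 346.35 + 1632.97 = 3184.24
Landed cost (A) = invoice 187453.86 + 3184.24 + duty 5625.24 = 196263.34
Supplier B (FCA):
CIF value = FCA price + origin terminal + freight + insurance = 184366.31 + 772.04 + 8512.12 + 54.01 = 193704.48
Import duty = 193704.48 × 3% = 5811.13
Buyer bears (B): 772.04 + 8512.12 + 54.01 + 1150.91 + 346.35 + 1632.97 = 12468.40
Landed cost (B) = invoice 184366.31 + 12468.40 + duty 5811.13 = 202645.84
Difference = |196263.34 − 202645.84| = 6382.50

Supplier A is cheaper by AUD 6382.50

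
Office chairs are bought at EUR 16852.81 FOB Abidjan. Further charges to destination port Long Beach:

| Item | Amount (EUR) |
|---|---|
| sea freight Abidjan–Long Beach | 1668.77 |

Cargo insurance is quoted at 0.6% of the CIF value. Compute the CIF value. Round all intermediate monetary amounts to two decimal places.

CIF value: EUR 18633.38

Let C be the CIF value. C = FOB price + freight + 0.6% × C
C − 0.6% × C = 16852.81 + 1668.77
0.994 × C = 18521.58
C = 18521.58 / 0.994 = 18633.38
Insurance premium = 0.6% × 18633.38 = 111.80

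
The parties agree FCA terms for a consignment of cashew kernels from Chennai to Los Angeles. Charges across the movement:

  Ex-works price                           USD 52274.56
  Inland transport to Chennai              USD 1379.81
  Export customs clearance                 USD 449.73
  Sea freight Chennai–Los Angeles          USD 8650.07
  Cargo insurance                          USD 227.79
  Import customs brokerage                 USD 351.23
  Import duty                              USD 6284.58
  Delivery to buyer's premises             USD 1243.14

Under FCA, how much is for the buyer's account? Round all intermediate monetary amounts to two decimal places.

Buyer's account: USD 16756.81

FCA: the seller delivers export-cleared goods to the carrier; the buyer bears costs from that point.
Seller's account: goods 52274.56 + inland to port 1379.81 + export clearance 449.73 = 54104.10
Buyer's account: freight 8650.07 + insurance 227.79 + brokerage 351.23 + duty 6284.58 + delivery 1243.14 = 16756.81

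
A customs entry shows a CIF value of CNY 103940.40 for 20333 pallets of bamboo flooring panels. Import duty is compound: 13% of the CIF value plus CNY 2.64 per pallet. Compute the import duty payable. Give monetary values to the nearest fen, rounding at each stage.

Ad valorem component: 103940.40 × 13% = 13512.25
Specific component: 20333 × 2.64 = 53679.12
Import duty = 13512.25 + 53679.12 = 67191.37

Import duty: CNY 67191.37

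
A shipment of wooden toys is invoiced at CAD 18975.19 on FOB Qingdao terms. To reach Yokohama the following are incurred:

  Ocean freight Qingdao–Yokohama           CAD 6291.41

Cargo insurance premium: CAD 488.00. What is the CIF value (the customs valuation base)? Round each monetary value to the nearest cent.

CIF value: CAD 25754.60

CIF = FOB price + freight + insurance
CIF = 18975.19 + 6291.41 + 488.00 = 25754.60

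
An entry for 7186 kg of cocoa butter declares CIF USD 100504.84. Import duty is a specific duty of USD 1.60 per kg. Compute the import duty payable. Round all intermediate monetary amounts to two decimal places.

Import duty = 7186 × 1.60 = 11497.60

Import duty: USD 11497.60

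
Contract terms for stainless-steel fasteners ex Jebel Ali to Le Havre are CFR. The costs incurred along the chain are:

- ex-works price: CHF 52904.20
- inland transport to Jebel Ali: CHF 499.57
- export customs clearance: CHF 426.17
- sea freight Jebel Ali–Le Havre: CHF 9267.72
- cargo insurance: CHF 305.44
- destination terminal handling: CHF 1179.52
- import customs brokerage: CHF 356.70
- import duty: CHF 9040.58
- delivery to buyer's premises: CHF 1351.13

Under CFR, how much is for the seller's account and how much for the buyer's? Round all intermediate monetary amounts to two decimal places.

CFR: the seller pays costs through ocean freight to the destination port, but not insurance.
Seller's account: goods 52904.20 + inland to port 499.57 + export clearance 426.17 + freight 9267.72 = 63097.66
Buyer's account: insurance 305.44 + destination terminal 1179.52 + brokerage 356.70 + duty 9040.58 + delivery 1351.13 = 12233.37

Seller: CHF 63097.66; buyer: CHF 12233.37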